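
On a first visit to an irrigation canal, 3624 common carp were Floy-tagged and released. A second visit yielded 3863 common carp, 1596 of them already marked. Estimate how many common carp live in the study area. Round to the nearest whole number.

N ≈ 8772

Lincoln-Petersen assumes M/N = R/C, so N = M·C / R.
N = (3624 × 3863) / 1596 = 13999512 / 1596 ≈ 8771.6 → 8772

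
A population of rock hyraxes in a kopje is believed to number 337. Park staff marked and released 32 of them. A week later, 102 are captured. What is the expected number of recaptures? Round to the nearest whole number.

The marked fraction of the population is 32/337, so in a sample of 102 expect C·(M/N) marked.
E[R] = 32 × 102 / 337 = 3264 / 337 ≈ 9.7 → 10

expected recaptures ≈ 10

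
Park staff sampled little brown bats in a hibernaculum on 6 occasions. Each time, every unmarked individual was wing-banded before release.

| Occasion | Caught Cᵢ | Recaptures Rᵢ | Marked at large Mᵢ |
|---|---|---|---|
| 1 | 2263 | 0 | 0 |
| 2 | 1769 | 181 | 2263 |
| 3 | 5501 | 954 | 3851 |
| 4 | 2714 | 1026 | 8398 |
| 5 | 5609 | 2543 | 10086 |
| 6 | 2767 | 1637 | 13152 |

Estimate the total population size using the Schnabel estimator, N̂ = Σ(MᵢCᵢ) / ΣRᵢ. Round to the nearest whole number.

Σ MᵢCᵢ = 0·2263 + 2263·1769 + 3851·5501 + 8398·2714 + 10086·5609 + 13152·2767 = 0 + 4003247 + 21184351 + 22792172 + 56572374 + 36391584 = 140943728
Σ Rᵢ = 0 + 181 + 954 + 1026 + 2543 + 1637 = 6341
N̂ = 140943728 / 6341 ≈ 22227.4 → 22227

N ≈ 22,227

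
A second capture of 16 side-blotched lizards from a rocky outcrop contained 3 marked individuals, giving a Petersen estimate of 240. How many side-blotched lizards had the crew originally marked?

M = 45

From N = M·C/R: M = N·R / C = 240·3 / 16 = 720 / 16 = 45.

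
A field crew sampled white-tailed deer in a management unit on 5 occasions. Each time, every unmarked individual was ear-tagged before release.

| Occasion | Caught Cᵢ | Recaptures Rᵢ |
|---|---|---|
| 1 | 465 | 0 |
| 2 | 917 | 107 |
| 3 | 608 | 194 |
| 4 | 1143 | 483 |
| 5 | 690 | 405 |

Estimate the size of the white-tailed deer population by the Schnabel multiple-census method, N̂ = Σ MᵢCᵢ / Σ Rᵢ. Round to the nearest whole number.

N ≈ 3997

Marked at large before each occasion: Mᵢ = Σⱼ<ᵢ (Cⱼ − Rⱼ) → M1=0, M2=465, M3=1275, M4=1689, M5=2349
Σ MᵢCᵢ = 0·465 + 465·917 + 1275·608 + 1689·1143 + 2349·690 = 0 + 426405 + 775200 + 1930527 + 1620810 = 4752942
Σ Rᵢ = 0 + 107 + 194 + 483 + 405 = 1189
N̂ = 4752942 / 1189 ≈ 3997.4 → 3997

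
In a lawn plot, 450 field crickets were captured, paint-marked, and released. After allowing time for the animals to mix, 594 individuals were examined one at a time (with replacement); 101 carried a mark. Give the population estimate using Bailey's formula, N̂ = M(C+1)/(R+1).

N = 2625

N̂ = 450·(594+1)/(101+1) = 450·595/102 = 267750/102 = 2625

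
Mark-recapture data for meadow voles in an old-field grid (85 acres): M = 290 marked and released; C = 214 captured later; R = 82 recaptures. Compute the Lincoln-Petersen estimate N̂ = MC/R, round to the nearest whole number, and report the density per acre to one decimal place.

N̂ = 290·214/82 = 62060/82 ≈ 756.8 → 757
Density = N̂ / area = 757 / 85 ≈ 8.91 → 8.9 per acre

density ≈ 8.9 meadow voles per acre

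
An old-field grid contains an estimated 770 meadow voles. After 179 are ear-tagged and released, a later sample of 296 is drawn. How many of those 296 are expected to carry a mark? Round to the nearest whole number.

expected recaptures ≈ 69

Expected recaptures E[R] = M·C / N.
E[R] = 179 × 296 / 770 = 52984 / 770 ≈ 68.8 → 69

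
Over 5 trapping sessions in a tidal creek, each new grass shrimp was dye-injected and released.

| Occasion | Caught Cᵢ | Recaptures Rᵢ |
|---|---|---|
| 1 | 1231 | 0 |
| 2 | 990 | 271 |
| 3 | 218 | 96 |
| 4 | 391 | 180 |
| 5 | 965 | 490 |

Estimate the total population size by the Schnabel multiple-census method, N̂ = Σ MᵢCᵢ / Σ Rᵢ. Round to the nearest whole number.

Marked at large before each occasion: Mᵢ = Σⱼ<ᵢ (Cⱼ − Rⱼ) → M1=0, M2=1231, M3=1950, M4=2072, M5=2283
Σ MᵢCᵢ = 0·1231 + 1231·990 + 1950·218 + 2072·391 + 2283·965 = 0 + 1218690 + 425100 + 810152 + 2203095 = 4657037
Σ Rᵢ = 0 + 271 + 96 + 180 + 490 = 1037
N̂ = 4657037 / 1037 ≈ 4490.9 → 4491

N ≈ 4491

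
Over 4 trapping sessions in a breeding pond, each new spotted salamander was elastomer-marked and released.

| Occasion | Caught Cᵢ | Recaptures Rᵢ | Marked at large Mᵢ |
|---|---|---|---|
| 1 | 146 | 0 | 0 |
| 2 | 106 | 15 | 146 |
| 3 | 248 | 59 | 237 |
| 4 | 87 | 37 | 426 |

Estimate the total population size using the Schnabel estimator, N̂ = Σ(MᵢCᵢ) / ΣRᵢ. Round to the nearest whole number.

N ≈ 1003

Σ MᵢCᵢ = 0·146 + 146·106 + 237·248 + 426·87 = 0 + 15476 + 58776 + 37062 = 111314
Σ Rᵢ = 0 + 15 + 59 + 37 = 111
N̂ = 111314 / 111 ≈ 1002.8 → 1003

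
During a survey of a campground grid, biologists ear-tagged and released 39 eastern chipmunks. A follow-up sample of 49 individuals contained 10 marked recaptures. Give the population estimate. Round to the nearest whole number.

N ≈ 191

N = (39 × 49) / 10 = 1911 / 10 ≈ 191.1 → 191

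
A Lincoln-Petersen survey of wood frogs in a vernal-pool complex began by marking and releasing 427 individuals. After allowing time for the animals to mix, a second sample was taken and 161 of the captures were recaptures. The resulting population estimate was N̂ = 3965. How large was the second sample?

From N = M·C/R: C = N·R / M = 3965·161 / 427 = 638365 / 427 = 1495.

C = 1495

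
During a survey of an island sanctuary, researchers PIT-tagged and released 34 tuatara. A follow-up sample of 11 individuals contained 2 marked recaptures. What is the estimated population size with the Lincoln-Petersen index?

N = 187

N = (34 × 11) / 2 = 374 / 2 = 187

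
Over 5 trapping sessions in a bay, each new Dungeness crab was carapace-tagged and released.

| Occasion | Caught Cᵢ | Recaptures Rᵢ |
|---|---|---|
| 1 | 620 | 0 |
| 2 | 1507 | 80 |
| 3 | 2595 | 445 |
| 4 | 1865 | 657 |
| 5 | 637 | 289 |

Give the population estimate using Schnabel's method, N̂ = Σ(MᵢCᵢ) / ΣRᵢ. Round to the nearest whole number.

N ≈ 11,908

Marked at large before each occasion: Mᵢ = Σⱼ<ᵢ (Cⱼ − Rⱼ) → M1=0, M2=620, M3=2047, M4=4197, M5=5405
Σ MᵢCᵢ = 0·620 + 620·1507 + 2047·2595 + 4197·1865 + 5405·637 = 0 + 934340 + 5311965 + 7827405 + 3442985 = 17516695
Σ Rᵢ = 0 + 80 + 445 + 657 + 289 = 1471
N̂ = 17516695 / 1471 ≈ 11908.0 → 11908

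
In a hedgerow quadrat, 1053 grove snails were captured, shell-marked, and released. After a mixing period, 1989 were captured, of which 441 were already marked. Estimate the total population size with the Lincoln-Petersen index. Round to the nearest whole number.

N ≈ 4749

If marked individuals mix randomly, R/C ≈ M/N, giving N ≈ M·C/R.
N = (1053 × 1989) / 441 = 2094417 / 441 ≈ 4749.2 → 4749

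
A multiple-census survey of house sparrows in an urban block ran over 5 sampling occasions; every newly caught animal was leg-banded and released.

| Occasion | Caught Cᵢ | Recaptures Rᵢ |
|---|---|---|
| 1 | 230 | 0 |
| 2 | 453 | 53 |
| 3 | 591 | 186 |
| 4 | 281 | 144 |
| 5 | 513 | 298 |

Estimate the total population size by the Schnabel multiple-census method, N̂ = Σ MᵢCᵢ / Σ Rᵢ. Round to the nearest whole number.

N ≈ 2010

Marked at large before each occasion: Mᵢ = Σⱼ<ᵢ (Cⱼ − Rⱼ) → M1=0, M2=230, M3=630, M4=1035, M5=1172
Σ MᵢCᵢ = 0·230 + 230·453 + 630·591 + 1035·281 + 1172·513 = 0 + 104190 + 372330 + 290835 + 601236 = 1368591
Σ Rᵢ = 0 + 53 + 186 + 144 + 298 = 681
N̂ = 1368591 / 681 ≈ 2009.7 → 2010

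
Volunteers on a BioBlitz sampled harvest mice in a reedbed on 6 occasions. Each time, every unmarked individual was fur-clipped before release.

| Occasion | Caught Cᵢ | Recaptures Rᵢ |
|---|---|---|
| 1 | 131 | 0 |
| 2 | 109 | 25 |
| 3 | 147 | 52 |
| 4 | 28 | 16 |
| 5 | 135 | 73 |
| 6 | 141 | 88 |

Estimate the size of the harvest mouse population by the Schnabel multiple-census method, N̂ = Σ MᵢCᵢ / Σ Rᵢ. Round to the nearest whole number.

Marked at large before each occasion: Mᵢ = Σⱼ<ᵢ (Cⱼ − Rⱼ) → M1=0, M2=131, M3=215, M4=310, M5=322, M6=384
Σ MᵢCᵢ = 0·131 + 131·109 + 215·147 + 310·28 + 322·135 + 384·141 = 0 + 14279 + 31605 + 8680 + 43470 + 54144 = 152178
Σ Rᵢ = 0 + 25 + 52 + 16 + 73 + 88 = 254
N̂ = 152178 / 254 ≈ 599.1 → 599

N ≈ 599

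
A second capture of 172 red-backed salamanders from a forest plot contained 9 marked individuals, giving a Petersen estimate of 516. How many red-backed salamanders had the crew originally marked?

From N = M·C/R: M = N·R / C = 516·9 / 172 = 4644 / 172 = 27.

M = 27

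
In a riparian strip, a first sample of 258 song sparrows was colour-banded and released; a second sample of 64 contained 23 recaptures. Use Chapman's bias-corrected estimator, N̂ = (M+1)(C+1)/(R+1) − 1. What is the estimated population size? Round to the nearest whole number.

N̂ = (258+1)(64+1)/(23+1) − 1 = 259·65/24 − 1
= 16835/24 − 1 ≈ 701.46 − 1 ≈ 700.46 → 700

N ≈ 700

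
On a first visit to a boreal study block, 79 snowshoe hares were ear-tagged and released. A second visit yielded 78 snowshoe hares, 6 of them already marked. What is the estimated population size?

N = 1027

N = (79 × 78) / 6 = 6162 / 6 = 1027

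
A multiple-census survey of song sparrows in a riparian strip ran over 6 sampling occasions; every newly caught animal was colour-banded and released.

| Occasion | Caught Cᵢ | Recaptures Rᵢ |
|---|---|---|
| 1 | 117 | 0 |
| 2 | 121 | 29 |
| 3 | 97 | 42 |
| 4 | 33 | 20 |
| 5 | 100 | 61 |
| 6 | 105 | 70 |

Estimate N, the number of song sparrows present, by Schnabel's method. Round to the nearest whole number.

N ≈ 469

Marked at large before each occasion: Mᵢ = Σⱼ<ᵢ (Cⱼ − Rⱼ) → M1=0, M2=117, M3=209, M4=264, M5=277, M6=316
Σ MᵢCᵢ = 0·117 + 117·121 + 209·97 + 264·33 + 277·100 + 316·105 = 0 + 14157 + 20273 + 8712 + 27700 + 33180 = 104022
Σ Rᵢ = 0 + 29 + 42 + 20 + 61 + 70 = 222
N̂ = 104022 / 222 ≈ 468.6 → 469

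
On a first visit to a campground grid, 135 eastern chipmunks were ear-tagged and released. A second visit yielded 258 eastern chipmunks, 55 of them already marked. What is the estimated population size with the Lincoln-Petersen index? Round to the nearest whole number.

N ≈ 633

Lincoln-Petersen assumes M/N = R/C, so N = M·C / R.
N = (135 × 258) / 55 = 34830 / 55 ≈ 633.3 → 633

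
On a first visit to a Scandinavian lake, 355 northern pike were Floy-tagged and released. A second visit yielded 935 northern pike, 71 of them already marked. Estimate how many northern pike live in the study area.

N = 4675

N = (355 × 935) / 71 = 331925 / 71 = 4675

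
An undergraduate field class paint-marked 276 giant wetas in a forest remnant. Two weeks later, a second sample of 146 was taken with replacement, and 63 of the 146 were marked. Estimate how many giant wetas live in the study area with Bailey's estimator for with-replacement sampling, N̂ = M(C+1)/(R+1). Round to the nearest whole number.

N ≈ 634

N̂ = 276·(146+1)/(63+1) = 276·147/64 = 40572/64 ≈ 633.9 → 634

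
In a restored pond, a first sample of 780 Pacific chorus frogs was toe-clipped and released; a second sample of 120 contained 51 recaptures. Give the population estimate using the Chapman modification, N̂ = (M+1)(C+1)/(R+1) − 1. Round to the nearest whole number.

N̂ = (780+1)(120+1)/(51+1) − 1 = 781·121/52 − 1
= 94501/52 − 1 ≈ 1817.3 − 1 ≈ 1816.3 → 1816

N ≈ 1816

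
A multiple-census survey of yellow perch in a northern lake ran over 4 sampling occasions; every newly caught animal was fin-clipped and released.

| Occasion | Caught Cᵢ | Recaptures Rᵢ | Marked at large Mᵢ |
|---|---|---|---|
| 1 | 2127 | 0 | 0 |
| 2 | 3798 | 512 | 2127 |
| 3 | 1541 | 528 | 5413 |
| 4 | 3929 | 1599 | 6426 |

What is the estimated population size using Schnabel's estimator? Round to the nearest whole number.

N ≈ 15,789

Σ MᵢCᵢ = 0·2127 + 2127·3798 + 5413·1541 + 6426·3929 = 0 + 8078346 + 8341433 + 25247754 = 41667533
Σ Rᵢ = 0 + 512 + 528 + 1599 = 2639
N̂ = 41667533 / 2639 ≈ 15789.1 → 15789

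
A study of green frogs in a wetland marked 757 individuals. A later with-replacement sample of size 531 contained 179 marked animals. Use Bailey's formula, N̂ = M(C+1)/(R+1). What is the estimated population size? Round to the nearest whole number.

N ≈ 2237

N̂ = 757·(531+1)/(179+1) = 757·532/180 = 402724/180 ≈ 2237.4 → 2237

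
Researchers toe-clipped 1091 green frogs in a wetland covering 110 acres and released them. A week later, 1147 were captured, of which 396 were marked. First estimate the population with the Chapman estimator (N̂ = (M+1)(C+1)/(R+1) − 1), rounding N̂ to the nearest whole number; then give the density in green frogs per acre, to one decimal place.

density ≈ 28.7 green frogs per acre

N̂ = 1092·1148/397 − 1 = 1253616/397 − 1 ≈ 3156.7 → 3157
Density = N̂ / area = 3157 / 110 ≈ 28.70 → 28.7 per acre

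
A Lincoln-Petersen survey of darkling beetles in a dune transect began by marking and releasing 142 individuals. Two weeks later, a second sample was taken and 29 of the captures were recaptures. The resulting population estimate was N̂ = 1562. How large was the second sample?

C = 319

From N = M·C/R: C = N·R / M = 1562·29 / 142 = 45298 / 142 = 319.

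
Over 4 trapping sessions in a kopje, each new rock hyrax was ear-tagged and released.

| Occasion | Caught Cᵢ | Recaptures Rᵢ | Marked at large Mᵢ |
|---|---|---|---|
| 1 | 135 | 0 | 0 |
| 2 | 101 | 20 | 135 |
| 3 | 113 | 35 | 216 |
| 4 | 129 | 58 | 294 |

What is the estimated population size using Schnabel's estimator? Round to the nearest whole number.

Σ MᵢCᵢ = 0·135 + 135·101 + 216·113 + 294·129 = 0 + 13635 + 24408 + 37926 = 75969
Σ Rᵢ = 0 + 20 + 35 + 58 = 113
N̂ = 75969 / 113 ≈ 672.3 → 672

N ≈ 672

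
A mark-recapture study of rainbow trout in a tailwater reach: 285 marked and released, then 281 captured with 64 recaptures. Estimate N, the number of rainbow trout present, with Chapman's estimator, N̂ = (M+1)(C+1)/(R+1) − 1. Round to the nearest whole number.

N̂ = (285+1)(281+1)/(64+1) − 1 = 286·282/65 − 1
= 80652/65 − 1 ≈ 1240.8 − 1 ≈ 1239.8 → 1240

N ≈ 1240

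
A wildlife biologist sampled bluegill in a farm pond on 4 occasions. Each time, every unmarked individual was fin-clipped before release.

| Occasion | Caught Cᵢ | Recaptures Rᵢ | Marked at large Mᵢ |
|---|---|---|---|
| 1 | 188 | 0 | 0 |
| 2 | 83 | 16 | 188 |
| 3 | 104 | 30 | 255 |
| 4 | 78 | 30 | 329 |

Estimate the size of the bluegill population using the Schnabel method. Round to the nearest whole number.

Σ MᵢCᵢ = 0·188 + 188·83 + 255·104 + 329·78 = 0 + 15604 + 26520 + 25662 = 67786
Σ Rᵢ = 0 + 16 + 30 + 30 = 76
N̂ = 67786 / 76 ≈ 891.9 → 892

N ≈ 892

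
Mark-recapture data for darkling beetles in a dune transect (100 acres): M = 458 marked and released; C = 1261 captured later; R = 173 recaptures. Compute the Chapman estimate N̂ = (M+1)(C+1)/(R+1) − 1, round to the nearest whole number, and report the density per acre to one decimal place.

density ≈ 33.3 darkling beetles per acre

N̂ = 459·1262/174 − 1 = 579258/174 − 1 ≈ 3328.1 → 3328
Density = N̂ / area = 3328 / 100 ≈ 33.28 → 33.3 per acre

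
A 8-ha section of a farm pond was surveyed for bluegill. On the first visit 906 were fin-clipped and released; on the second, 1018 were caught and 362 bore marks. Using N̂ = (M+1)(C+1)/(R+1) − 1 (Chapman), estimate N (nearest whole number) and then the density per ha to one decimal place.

N̂ = 907·1019/363 − 1 = 924233/363 − 1 ≈ 2545.1 → 2545
Density = N̂ / area = 2545 / 8 ≈ 318.12 → 318.1 per ha

density ≈ 318.1 bluegill per ha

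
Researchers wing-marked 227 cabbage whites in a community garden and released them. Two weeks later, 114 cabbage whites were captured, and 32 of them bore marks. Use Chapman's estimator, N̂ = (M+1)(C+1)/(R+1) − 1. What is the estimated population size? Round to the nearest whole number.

N ≈ 794

N̂ = (227+1)(114+1)/(32+1) − 1 = 228·115/33 − 1
= 26220/33 − 1 ≈ 794.5 − 1 ≈ 793.5 → 794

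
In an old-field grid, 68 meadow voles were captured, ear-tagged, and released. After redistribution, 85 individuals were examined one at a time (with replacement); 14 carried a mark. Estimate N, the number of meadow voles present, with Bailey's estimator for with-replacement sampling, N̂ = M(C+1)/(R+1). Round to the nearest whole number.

N̂ = 68·(85+1)/(14+1) = 68·86/15 = 5848/15 ≈ 389.9 → 390

N ≈ 390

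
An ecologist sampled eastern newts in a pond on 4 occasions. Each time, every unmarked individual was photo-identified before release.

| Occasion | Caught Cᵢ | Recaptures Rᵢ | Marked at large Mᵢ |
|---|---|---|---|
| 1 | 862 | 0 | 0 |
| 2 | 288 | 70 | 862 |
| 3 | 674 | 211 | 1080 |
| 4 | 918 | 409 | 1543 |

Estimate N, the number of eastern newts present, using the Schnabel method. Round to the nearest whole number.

N ≈ 3468

Σ MᵢCᵢ = 0·862 + 862·288 + 1080·674 + 1543·918 = 0 + 248256 + 727920 + 1416474 = 2392650
Σ Rᵢ = 0 + 70 + 211 + 409 = 690
N̂ = 2392650 / 690 ≈ 3467.6 → 3468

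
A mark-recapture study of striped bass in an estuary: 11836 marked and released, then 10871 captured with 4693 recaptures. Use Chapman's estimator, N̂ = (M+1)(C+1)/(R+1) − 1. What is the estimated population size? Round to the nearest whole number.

N ≈ 27,415

N̂ = (11836+1)(10871+1)/(4693+1) − 1 = 11837·10872/4694 − 1
= 128691864/4694 − 1 ≈ 27416.2 − 1 ≈ 27415.2 → 27415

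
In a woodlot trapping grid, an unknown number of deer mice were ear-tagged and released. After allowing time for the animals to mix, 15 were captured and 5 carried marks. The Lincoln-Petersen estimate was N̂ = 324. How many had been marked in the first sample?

M = 108

From N = M·C/R: M = N·R / C = 324·5 / 15 = 1620 / 15 = 108.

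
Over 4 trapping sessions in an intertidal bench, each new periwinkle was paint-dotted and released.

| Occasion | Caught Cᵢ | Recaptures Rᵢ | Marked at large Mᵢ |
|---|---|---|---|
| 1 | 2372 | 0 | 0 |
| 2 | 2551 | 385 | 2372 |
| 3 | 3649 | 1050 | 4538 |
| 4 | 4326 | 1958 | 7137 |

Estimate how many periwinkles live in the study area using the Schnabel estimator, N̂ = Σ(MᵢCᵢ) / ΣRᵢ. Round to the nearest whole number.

Σ MᵢCᵢ = 0·2372 + 2372·2551 + 4538·3649 + 7137·4326 = 0 + 6050972 + 16559162 + 30874662 = 53484796
Σ Rᵢ = 0 + 385 + 1050 + 1958 = 3393
N̂ = 53484796 / 3393 ≈ 15763.3 → 15763

N ≈ 15,763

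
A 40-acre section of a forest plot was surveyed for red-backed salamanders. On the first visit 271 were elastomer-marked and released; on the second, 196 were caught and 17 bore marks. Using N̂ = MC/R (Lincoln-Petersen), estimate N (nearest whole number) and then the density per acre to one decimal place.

density ≈ 78.1 red-backed salamanders per acre

N̂ = 271·196/17 = 53116/17 ≈ 3124.47 → 3124
Density = N̂ / area = 3124 / 40 ≈ 78.10 → 78.1 per acre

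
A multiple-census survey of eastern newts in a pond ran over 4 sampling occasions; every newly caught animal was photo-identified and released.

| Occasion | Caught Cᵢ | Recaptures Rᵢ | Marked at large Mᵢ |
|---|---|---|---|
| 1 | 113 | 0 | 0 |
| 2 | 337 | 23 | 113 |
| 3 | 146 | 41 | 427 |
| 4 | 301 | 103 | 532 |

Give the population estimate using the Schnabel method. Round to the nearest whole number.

N ≈ 1560

Σ MᵢCᵢ = 0·113 + 113·337 + 427·146 + 532·301 = 0 + 38081 + 62342 + 160132 = 260555
Σ Rᵢ = 0 + 23 + 41 + 103 = 167
N̂ = 260555 / 167 ≈ 1560.2 → 1560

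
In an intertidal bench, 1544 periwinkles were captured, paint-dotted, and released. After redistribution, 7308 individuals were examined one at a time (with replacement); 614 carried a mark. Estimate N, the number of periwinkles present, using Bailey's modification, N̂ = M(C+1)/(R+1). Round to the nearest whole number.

N̂ = 1544·(7308+1)/(614+1) = 1544·7309/615 = 11285096/615 ≈ 18349.7 → 18350

N ≈ 18,350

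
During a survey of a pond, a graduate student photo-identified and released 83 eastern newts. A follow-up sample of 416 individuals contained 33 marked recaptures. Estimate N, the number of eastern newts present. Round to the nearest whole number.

Lincoln-Petersen assumes M/N = R/C, so N = M·C / R.
N = (83 × 416) / 33 = 34528 / 33 ≈ 1046.3 → 1046

N ≈ 1046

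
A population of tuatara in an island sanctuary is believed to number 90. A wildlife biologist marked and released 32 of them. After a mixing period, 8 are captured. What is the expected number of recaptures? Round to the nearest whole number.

expected recaptures ≈ 3

Expected recaptures E[R] = M·C / N.
E[R] = 32 × 8 / 90 = 256 / 90 ≈ 2.8 → 3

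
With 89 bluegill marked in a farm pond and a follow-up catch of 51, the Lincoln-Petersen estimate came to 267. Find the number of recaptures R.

R = 17

From N = M·C/R: R = M·C / N = 89·51 / 267 = 4539 / 267 = 17.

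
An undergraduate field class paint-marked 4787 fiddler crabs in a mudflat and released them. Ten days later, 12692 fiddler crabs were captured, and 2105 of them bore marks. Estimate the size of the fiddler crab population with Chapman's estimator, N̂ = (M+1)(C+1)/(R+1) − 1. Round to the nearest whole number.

N ≈ 28,857

N̂ = (4787+1)(12692+1)/(2105+1) − 1 = 4788·12693/2106 − 1
= 60774084/2106 − 1 ≈ 28857.6 − 1 ≈ 28856.6 → 28857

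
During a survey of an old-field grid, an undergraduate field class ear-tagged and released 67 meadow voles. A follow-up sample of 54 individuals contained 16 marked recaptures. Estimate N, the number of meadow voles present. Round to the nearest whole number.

Lincoln-Petersen assumes M/N = R/C, so N = M·C / R.
N = (67 × 54) / 16 = 3618 / 16 ≈ 226.1 → 226

N ≈ 226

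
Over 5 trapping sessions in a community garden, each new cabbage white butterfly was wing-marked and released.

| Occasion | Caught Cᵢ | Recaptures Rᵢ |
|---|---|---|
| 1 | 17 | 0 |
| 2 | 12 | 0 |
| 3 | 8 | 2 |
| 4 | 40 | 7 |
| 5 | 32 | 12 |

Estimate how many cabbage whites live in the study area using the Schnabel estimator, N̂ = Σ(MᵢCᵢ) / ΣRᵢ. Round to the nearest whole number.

Marked at large before each occasion: Mᵢ = Σⱼ<ᵢ (Cⱼ − Rⱼ) → M1=0, M2=17, M3=29, M4=35, M5=68
Σ MᵢCᵢ = 0·17 + 17·12 + 29·8 + 35·40 + 68·32 = 0 + 204 + 232 + 1400 + 2176 = 4012
Σ Rᵢ = 0 + 0 + 2 + 7 + 12 = 21
N̂ = 4012 / 21 ≈ 191.0 → 191

N ≈ 191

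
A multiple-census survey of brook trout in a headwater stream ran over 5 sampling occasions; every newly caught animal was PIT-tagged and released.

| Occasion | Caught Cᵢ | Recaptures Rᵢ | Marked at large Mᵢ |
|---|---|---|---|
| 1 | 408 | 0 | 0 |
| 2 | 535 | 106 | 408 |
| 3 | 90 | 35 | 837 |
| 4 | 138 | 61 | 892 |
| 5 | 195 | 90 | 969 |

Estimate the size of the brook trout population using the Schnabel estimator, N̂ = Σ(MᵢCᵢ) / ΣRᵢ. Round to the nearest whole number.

Σ MᵢCᵢ = 0·408 + 408·535 + 837·90 + 892·138 + 969·195 = 0 + 218280 + 75330 + 123096 + 188955 = 605661
Σ Rᵢ = 0 + 106 + 35 + 61 + 90 = 292
N̂ = 605661 / 292 ≈ 2074.2 → 2074

N ≈ 2074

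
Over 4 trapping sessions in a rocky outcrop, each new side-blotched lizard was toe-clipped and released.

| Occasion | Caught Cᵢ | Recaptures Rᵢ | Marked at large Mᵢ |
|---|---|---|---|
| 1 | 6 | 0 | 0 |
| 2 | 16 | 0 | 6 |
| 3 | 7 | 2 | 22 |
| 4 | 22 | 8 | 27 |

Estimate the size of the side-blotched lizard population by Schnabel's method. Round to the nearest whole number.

Σ MᵢCᵢ = 0·6 + 6·16 + 22·7 + 27·22 = 0 + 96 + 154 + 594 = 844
Σ Rᵢ = 0 + 0 + 2 + 8 = 10
N̂ = 844 / 10 ≈ 84.4 → 84

N ≈ 84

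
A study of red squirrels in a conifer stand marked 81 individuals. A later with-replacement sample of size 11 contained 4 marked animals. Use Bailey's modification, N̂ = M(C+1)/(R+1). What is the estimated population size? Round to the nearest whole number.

N̂ = 81·(11+1)/(4+1) = 81·12/5 = 972/5 ≈ 194.4 → 194

N ≈ 194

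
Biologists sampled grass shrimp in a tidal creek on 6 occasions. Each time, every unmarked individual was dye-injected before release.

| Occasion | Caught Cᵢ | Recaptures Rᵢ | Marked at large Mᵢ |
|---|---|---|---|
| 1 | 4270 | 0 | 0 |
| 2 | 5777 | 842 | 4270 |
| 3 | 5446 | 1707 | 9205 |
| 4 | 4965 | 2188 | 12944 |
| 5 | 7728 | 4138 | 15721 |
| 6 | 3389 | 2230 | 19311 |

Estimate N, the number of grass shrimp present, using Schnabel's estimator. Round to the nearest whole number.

N ≈ 29,356

Σ MᵢCᵢ = 0·4270 + 4270·5777 + 9205·5446 + 12944·4965 + 15721·7728 + 19311·3389 = 0 + 24667790 + 50130430 + 64266960 + 121491888 + 65444979 = 326002047
Σ Rᵢ = 0 + 842 + 1707 + 2188 + 4138 + 2230 = 11105
N̂ = 326002047 / 11105 ≈ 29356.3 → 29356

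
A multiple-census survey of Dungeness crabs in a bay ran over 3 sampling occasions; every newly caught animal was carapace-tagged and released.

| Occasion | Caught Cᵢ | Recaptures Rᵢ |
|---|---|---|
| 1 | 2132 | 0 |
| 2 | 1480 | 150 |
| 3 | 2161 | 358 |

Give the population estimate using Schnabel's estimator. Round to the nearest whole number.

N ≈ 20,938

Marked at large before each occasion: Mᵢ = Σⱼ<ᵢ (Cⱼ − Rⱼ) → M1=0, M2=2132, M3=3462
Σ MᵢCᵢ = 0·2132 + 2132·1480 + 3462·2161 = 0 + 3155360 + 7481382 = 10636742
Σ Rᵢ = 0 + 150 + 358 = 508
N̂ = 10636742 / 508 ≈ 20938.47 → 20938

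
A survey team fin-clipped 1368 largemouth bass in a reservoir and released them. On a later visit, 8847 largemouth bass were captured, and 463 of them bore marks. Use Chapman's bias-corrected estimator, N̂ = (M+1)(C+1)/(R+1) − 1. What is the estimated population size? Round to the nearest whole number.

N̂ = (1368+1)(8847+1)/(463+1) − 1 = 1369·8848/464 − 1
= 12112912/464 − 1 ≈ 26105.4 − 1 ≈ 26104.4 → 26104

N ≈ 26,104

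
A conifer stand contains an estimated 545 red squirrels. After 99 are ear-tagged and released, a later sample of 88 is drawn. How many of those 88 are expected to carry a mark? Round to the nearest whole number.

The marked fraction of the population is 99/545, so in a sample of 88 expect C·(M/N) marked.
E[R] = 99 × 88 / 545 = 8712 / 545 ≈ 16.0 → 16

expected recaptures ≈ 16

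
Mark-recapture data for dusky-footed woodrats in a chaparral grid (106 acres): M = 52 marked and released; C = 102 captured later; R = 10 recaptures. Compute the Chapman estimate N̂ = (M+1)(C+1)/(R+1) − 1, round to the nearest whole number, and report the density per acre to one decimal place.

density ≈ 4.7 dusky-footed woodrats per acre

N̂ = 53·103/11 − 1 = 5459/11 − 1 ≈ 495.3 → 495
Density = N̂ / area = 495 / 106 ≈ 4.67 → 4.7 per acre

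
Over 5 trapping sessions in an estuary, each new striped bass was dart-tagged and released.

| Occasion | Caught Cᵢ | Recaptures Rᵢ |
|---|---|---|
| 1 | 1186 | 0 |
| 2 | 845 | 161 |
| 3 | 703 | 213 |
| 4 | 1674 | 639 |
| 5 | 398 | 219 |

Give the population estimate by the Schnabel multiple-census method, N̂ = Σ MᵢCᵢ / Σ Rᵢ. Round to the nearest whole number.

N ≈ 6184

Marked at large before each occasion: Mᵢ = Σⱼ<ᵢ (Cⱼ − Rⱼ) → M1=0, M2=1186, M3=1870, M4=2360, M5=3395
Σ MᵢCᵢ = 0·1186 + 1186·845 + 1870·703 + 2360·1674 + 3395·398 = 0 + 1002170 + 1314610 + 3950640 + 1351210 = 7618630
Σ Rᵢ = 0 + 161 + 213 + 639 + 219 = 1232
N̂ = 7618630 / 1232 ≈ 6184.0 → 6184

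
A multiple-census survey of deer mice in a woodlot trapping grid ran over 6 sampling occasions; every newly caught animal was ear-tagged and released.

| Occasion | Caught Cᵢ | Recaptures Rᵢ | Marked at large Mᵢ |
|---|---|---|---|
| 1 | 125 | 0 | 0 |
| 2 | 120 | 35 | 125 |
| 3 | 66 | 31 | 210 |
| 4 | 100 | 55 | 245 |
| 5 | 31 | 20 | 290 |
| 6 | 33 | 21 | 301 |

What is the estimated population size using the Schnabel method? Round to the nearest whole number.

N ≈ 446

Σ MᵢCᵢ = 0·125 + 125·120 + 210·66 + 245·100 + 290·31 + 301·33 = 0 + 15000 + 13860 + 24500 + 8990 + 9933 = 72283
Σ Rᵢ = 0 + 35 + 31 + 55 + 20 + 21 = 162
N̂ = 72283 / 162 ≈ 446.2 → 446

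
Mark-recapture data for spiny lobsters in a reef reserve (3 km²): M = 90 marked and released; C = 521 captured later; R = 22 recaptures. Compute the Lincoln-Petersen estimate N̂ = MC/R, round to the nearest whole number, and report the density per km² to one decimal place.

N̂ = 90·521/22 = 46890/22 ≈ 2131.4 → 2131
Density = N̂ / area = 2131 / 3 ≈ 710.33 → 710.3 per km²

density ≈ 710.3 spiny lobsters per km²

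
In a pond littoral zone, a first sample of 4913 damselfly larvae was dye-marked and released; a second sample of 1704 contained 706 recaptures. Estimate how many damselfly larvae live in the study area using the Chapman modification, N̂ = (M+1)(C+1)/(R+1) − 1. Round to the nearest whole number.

N̂ = (4913+1)(1704+1)/(706+1) − 1 = 4914·1705/707 − 1
= 8378370/707 − 1 ≈ 11850.6 − 1 ≈ 11849.6 → 11850

N ≈ 11,850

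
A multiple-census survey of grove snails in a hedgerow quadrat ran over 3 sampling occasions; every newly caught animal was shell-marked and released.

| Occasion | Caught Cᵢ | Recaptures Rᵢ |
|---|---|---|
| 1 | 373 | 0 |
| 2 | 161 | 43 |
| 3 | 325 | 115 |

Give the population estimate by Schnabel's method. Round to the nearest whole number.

Marked at large before each occasion: Mᵢ = Σⱼ<ᵢ (Cⱼ − Rⱼ) → M1=0, M2=373, M3=491
Σ MᵢCᵢ = 0·373 + 373·161 + 491·325 = 0 + 60053 + 159575 = 219628
Σ Rᵢ = 0 + 43 + 115 = 158
N̂ = 219628 / 158 ≈ 1390.1 → 1390

N ≈ 1390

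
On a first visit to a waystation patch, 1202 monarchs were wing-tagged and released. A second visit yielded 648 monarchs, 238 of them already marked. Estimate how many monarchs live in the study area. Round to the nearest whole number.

Lincoln-Petersen assumes M/N = R/C, so N = M·C / R.
N = (1202 × 648) / 238 = 778896 / 238 ≈ 3272.7 → 3273

N ≈ 3273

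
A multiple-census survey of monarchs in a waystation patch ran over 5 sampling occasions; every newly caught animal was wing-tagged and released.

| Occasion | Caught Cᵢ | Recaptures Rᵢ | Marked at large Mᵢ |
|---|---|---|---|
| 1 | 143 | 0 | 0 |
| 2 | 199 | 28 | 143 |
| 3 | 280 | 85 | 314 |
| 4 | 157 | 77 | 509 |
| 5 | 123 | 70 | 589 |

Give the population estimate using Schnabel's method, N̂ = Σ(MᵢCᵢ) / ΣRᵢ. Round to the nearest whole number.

Σ MᵢCᵢ = 0·143 + 143·199 + 314·280 + 509·157 + 589·123 = 0 + 28457 + 87920 + 79913 + 72447 = 268737
Σ Rᵢ = 0 + 28 + 85 + 77 + 70 = 260
N̂ = 268737 / 260 ≈ 1033.6 → 1034

N ≈ 1034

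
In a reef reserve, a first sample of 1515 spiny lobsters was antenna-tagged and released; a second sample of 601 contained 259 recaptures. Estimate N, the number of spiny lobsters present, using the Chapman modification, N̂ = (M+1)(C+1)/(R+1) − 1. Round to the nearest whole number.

N̂ = (1515+1)(601+1)/(259+1) − 1 = 1516·602/260 − 1
= 912632/260 − 1 ≈ 3510.1 − 1 ≈ 3509.1 → 3509

N ≈ 3509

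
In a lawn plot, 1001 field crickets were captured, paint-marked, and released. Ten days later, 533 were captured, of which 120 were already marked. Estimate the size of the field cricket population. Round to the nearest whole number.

If marked individuals mix randomly, R/C ≈ M/N, giving N ≈ M·C/R.
N = (1001 × 533) / 120 = 533533 / 120 ≈ 4446.1 → 4446

N ≈ 4446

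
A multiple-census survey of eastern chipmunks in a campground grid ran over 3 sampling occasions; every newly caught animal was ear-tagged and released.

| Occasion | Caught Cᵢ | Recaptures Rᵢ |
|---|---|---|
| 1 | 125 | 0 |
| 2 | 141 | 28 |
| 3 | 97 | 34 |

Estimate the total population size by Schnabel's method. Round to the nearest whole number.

Marked at large before each occasion: Mᵢ = Σⱼ<ᵢ (Cⱼ − Rⱼ) → M1=0, M2=125, M3=238
Σ MᵢCᵢ = 0·125 + 125·141 + 238·97 = 0 + 17625 + 23086 = 40711
Σ Rᵢ = 0 + 28 + 34 = 62
N̂ = 40711 / 62 ≈ 656.6 → 657

N ≈ 657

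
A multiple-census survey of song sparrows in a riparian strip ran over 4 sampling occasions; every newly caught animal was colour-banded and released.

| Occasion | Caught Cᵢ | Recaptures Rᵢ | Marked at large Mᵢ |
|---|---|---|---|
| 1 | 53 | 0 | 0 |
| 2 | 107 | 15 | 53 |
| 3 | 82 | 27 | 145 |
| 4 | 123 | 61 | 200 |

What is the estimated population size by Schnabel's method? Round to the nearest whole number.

N ≈ 409

Σ MᵢCᵢ = 0·53 + 53·107 + 145·82 + 200·123 = 0 + 5671 + 11890 + 24600 = 42161
Σ Rᵢ = 0 + 15 + 27 + 61 = 103
N̂ = 42161 / 103 ≈ 409.3 → 409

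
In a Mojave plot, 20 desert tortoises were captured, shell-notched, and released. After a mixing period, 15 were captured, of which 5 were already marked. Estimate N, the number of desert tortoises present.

The marked fraction in the recapture sample should equal the marked fraction in the population: 5/15 = 20/N.
N = (20 × 15) / 5 = 300 / 5 = 60

N = 60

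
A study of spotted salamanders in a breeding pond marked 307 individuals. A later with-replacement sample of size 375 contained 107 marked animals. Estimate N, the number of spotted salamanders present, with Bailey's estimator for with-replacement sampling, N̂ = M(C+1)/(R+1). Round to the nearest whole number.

N̂ = 307·(375+1)/(107+1) = 307·376/108 = 115432/108 ≈ 1068.8 → 1069

N ≈ 1069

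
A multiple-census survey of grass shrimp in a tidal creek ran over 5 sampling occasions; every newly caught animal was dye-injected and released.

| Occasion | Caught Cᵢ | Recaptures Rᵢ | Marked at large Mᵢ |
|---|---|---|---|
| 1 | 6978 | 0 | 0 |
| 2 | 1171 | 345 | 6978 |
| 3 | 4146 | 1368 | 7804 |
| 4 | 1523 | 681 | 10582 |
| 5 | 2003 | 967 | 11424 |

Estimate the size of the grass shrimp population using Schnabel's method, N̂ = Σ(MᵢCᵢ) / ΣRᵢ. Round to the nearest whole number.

N ≈ 23,661

Σ MᵢCᵢ = 0·6978 + 6978·1171 + 7804·4146 + 10582·1523 + 11424·2003 = 0 + 8171238 + 32355384 + 16116386 + 22882272 = 79525280
Σ Rᵢ = 0 + 345 + 1368 + 681 + 967 = 3361
N̂ = 79525280 / 3361 ≈ 23661.2 → 23661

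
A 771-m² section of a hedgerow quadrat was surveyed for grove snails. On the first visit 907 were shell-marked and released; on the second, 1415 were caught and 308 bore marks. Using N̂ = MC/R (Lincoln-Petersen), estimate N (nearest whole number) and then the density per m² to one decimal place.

N̂ = 907·1415/308 = 1283405/308 ≈ 4166.9 → 4167
Density = N̂ / area = 4167 / 771 ≈ 5.40 → 5.4 per m²

density ≈ 5.4 grove snails per m²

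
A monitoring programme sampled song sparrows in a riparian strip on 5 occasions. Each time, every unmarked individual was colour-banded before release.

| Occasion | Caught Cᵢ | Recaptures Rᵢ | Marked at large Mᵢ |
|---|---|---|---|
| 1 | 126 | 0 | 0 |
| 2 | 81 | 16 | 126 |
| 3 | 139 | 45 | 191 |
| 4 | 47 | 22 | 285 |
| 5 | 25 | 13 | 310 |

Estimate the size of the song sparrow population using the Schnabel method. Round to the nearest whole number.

Σ MᵢCᵢ = 0·126 + 126·81 + 191·139 + 285·47 + 310·25 = 0 + 10206 + 26549 + 13395 + 7750 = 57900
Σ Rᵢ = 0 + 16 + 45 + 22 + 13 = 96
N̂ = 57900 / 96 ≈ 603.1 → 603

N ≈ 603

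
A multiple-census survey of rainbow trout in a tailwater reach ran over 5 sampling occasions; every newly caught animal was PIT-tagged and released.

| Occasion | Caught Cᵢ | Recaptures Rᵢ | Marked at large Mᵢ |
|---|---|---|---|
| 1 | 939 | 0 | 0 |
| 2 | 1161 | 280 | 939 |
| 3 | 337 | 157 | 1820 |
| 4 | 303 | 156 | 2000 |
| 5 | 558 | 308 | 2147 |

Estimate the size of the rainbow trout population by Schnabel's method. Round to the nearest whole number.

Σ MᵢCᵢ = 0·939 + 939·1161 + 1820·337 + 2000·303 + 2147·558 = 0 + 1090179 + 613340 + 606000 + 1198026 = 3507545
Σ Rᵢ = 0 + 280 + 157 + 156 + 308 = 901
N̂ = 3507545 / 901 ≈ 3892.9 → 3893

N ≈ 3893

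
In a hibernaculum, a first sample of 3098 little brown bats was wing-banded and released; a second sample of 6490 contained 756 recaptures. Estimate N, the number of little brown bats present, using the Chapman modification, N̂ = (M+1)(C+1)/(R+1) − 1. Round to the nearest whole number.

N̂ = (3098+1)(6490+1)/(756+1) − 1 = 3099·6491/757 − 1
= 20115609/757 − 1 ≈ 26572.8 − 1 ≈ 26571.8 → 26572

N ≈ 26,572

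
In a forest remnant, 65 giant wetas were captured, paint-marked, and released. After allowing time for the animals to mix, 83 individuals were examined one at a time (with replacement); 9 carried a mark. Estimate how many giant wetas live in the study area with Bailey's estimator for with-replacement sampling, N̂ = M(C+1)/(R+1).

N = 546

N̂ = 65·(83+1)/(9+1) = 65·84/10 = 5460/10 = 546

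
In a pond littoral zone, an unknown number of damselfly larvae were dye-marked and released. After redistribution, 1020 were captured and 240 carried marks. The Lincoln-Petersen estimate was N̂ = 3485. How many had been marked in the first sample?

M = 820

From N = M·C/R: M = N·R / C = 3485·240 / 1020 = 836400 / 1020 = 820.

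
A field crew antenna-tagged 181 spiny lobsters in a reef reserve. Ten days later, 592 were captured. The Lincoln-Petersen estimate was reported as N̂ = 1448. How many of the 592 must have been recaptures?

R = 74

From N = M·C/R: R = M·C / N = 181·592 / 1448 = 107152 / 1448 = 74.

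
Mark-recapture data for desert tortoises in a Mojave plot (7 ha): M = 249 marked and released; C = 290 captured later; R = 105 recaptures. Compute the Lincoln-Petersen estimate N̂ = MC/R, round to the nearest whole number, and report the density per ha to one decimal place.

N̂ = 249·290/105 = 72210/105 ≈ 687.7 → 688
Density = N̂ / area = 688 / 7 ≈ 98.29 → 98.3 per ha

density ≈ 98.3 desert tortoises per ha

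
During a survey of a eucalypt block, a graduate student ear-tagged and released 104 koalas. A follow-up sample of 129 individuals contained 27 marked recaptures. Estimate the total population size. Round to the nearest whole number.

N ≈ 497

If marked individuals mix randomly, R/C ≈ M/N, giving N ≈ M·C/R.
N = (104 × 129) / 27 = 13416 / 27 ≈ 496.9 → 497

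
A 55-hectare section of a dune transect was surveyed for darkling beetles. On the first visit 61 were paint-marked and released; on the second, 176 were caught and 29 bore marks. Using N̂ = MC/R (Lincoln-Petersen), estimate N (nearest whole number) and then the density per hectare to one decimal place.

N̂ = 61·176/29 = 10736/29 ≈ 370.2 → 370
Density = N̂ / area = 370 / 55 ≈ 6.73 → 6.7 per hectare

density ≈ 6.7 darkling beetles per hectare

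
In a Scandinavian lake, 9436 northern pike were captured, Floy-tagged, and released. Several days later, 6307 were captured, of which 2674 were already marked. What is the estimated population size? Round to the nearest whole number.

Lincoln-Petersen assumes M/N = R/C, so N = M·C / R.
N = (9436 × 6307) / 2674 = 59512852 / 2674 ≈ 22256.1 → 22256

N ≈ 22,256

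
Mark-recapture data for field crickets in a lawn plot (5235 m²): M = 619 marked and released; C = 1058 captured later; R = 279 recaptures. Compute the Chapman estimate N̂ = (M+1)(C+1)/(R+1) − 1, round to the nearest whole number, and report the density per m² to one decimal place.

density ≈ 0.4 field crickets per m²

N̂ = 620·1059/280 − 1 = 656580/280 − 1 ≈ 2343.9 → 2344
Density = N̂ / area = 2344 / 5235 ≈ 0.448 → 0.4 per m²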